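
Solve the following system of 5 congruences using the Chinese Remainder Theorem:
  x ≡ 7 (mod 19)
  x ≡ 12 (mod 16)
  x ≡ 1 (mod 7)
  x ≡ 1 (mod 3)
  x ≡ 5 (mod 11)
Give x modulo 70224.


Product of moduli M = 19 · 16 · 7 · 3 · 11 = 70224.
Merge one congruence at a time:
  Start: x ≡ 7 (mod 19).
  Combine with x ≡ 12 (mod 16); new modulus lcm = 304.
    Write x = 7 + 19·t and substitute into x ≡ 12 (mod 16): 19·t ≡ 12 − 7 = 5 (mod 16).
    Reduce coefficients mod 16: 3·t ≡ 5 (mod 16).
    The inverse of 3 mod 16 is 11 (since 3·11 = 33 = 2·16 + 1), so t ≡ 11·5 = 55 ≡ 7 (mod 16).
    Then x = 7 + 19·7 = 140, valid modulo lcm(19, 16) = 304: x ≡ 140 (mod 304).
  Combine with x ≡ 1 (mod 7); new modulus lcm = 2128.
    Write x = 140 + 304·t and substitute into x ≡ 1 (mod 7): 304·t ≡ 1 − 140 = -139 (mod 7).
    Reduce coefficients mod 7: 3·t ≡ 1 (mod 7).
    The inverse of 3 mod 7 is 5 (since 3·5 = 15 = 2·7 + 1), so t ≡ 5·1 = 5 ≡ 5 (mod 7).
    Then x = 140 + 304·5 = 1660, valid modulo lcm(304, 7) = 2128: x ≡ 1660 (mod 2128).
  Combine with x ≡ 1 (mod 3); new modulus lcm = 6384.
    Write x = 1660 + 2128·t and substitute into x ≡ 1 (mod 3): 2128·t ≡ 1 − 1660 = -1659 (mod 3).
    Reduce coefficients mod 3: 1·t ≡ 0 (mod 3).
    So t ≡ 0 (mod 3).
    Then x = 1660 + 2128·0 = 1660, valid modulo lcm(2128, 3) = 6384: x ≡ 1660 (mod 6384).
  Combine with x ≡ 5 (mod 11); new modulus lcm = 70224.
    Write x = 1660 + 6384·t and substitute into x ≡ 5 (mod 11): 6384·t ≡ 5 − 1660 = -1655 (mod 11).
    Reduce coefficients mod 11: 4·t ≡ 6 (mod 11).
    The inverse of 4 mod 11 is 3 (since 4·3 = 12 = 1·11 + 1), so t ≡ 3·6 = 18 ≡ 7 (mod 11).
    Then x = 1660 + 6384·7 = 46348, valid modulo lcm(6384, 11) = 70224: x ≡ 46348 (mod 70224).
Verify against each original: 46348 mod 19 = 7, 46348 mod 16 = 12, 46348 mod 7 = 1, 46348 mod 3 = 1, 46348 mod 11 = 5.

x ≡ 46348 (mod 70224).


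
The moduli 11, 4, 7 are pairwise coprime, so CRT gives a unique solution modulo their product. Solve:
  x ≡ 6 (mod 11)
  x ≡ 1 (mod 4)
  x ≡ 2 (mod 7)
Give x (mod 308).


Moduli 11, 4, 7 are pairwise coprime; by CRT there is a unique solution modulo M = 11 · 4 · 7 = 308.
Solve pairwise, accumulating the modulus:
  Start with x ≡ 6 (mod 11).
  Combine with x ≡ 1 (mod 4): since gcd(11, 4) = 1, we get a unique residue mod 44.
    Write x = 6 + 11·t and substitute into x ≡ 1 (mod 4): 11·t ≡ 1 − 6 = -5 (mod 4).
    Reduce coefficients mod 4: 3·t ≡ 3 (mod 4).
    The inverse of 3 mod 4 is 3 (since 3·3 = 9 = 2·4 + 1), so t ≡ 3·3 = 9 ≡ 1 (mod 4).
    Then x = 6 + 11·1 = 17, valid modulo lcm(11, 4) = 44: x ≡ 17 (mod 44).
  Combine with x ≡ 2 (mod 7): since gcd(44, 7) = 1, we get a unique residue mod 308.
    Write x = 17 + 44·t and substitute into x ≡ 2 (mod 7): 44·t ≡ 2 − 17 = -15 (mod 7).
    Reduce coefficients mod 7: 2·t ≡ 6 (mod 7).
    The inverse of 2 mod 7 is 4 (since 2·4 = 8 = 1·7 + 1), so t ≡ 4·6 = 24 ≡ 3 (mod 7).
    Then x = 17 + 44·3 = 149, valid modulo lcm(44, 7) = 308: x ≡ 149 (mod 308).
Verify: 149 mod 11 = 6 ✓, 149 mod 4 = 1 ✓, 149 mod 7 = 2 ✓.

x ≡ 149 (mod 308).


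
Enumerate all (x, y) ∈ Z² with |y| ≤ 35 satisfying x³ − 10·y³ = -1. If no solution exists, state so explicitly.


The equation is x³ - 10y³ = -1. For fixed y, x³ = 10·y³ − 1, so a solution requires the RHS to be a perfect cube.
Strategy: iterate y from -35 to 35, compute RHS = 10·y³ − 1, and check whether it is a (positive or negative) perfect cube.
Check small values of y:
  y = 0: RHS = -1 = (-1)³ ⇒ x = -1 works.
  y = 1: RHS = 9 is not a perfect cube.
  y = -1: RHS = -11 is not a perfect cube.
  y = 2: RHS = 79 is not a perfect cube.
  y = -2: RHS = -81 is not a perfect cube.
  y = 3: RHS = 269 is not a perfect cube.
  y = -3: RHS = -271 is not a perfect cube.
Continuing the search up to |y| = 35 finds no further solutions beyond those listed.
Collected solutions: (-1, 0).

Solutions (with |y| ≤ 35): (-1, 0).


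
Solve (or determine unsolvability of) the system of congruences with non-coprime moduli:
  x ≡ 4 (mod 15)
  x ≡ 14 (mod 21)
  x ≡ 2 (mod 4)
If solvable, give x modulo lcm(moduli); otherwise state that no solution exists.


Moduli 15, 21, 4 are not pairwise coprime, so CRT works modulo lcm(m_i) when all pairwise compatibility conditions hold.
Pairwise compatibility: gcd(m_i, m_j) must divide a_i - a_j for every pair.
Merge one congruence at a time:
  Start: x ≡ 4 (mod 15).
  Combine with x ≡ 14 (mod 21): gcd(15, 21) = 3, and 14 - 4 = 10 is NOT divisible by 3.
    ⇒ system is inconsistent (no integer solution).

No solution (the system is inconsistent).


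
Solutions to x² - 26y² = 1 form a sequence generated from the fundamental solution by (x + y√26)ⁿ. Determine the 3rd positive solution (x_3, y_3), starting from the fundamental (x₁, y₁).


Step 1: Find the fundamental solution (x₁, y₁) of x² - 26y² = 1.
  Expand √26 as a continued fraction. a₀ = ⌊√26⌋ = 5; iterate m_{k+1} = d_k·a_k − m_k, d_{k+1} = (26 − m_{k+1}²)/d_k, a_{k+1} = ⌊(a₀ + m_{k+1})/d_{k+1}⌋ (starting m₀ = 0, d₀ = 1), with convergents p_k = a_k·p_{k-1} + p_{k-2}, q_k = a_k·q_{k-1} + q_{k-2} (p₋₁ = 1, q₋₁ = 0):
  k = 0: a₀ = 5; p₀/q₀ = 5/1; p₀² − 26·q₀² = 25 − 26 = -1.
  k = 1: m = 5, d = 1, a = ⌊(5 + 5)/1⌋ = 10; p/q = (10·5 + 1)/(10·1 + 0) = 51/10; p² − 26·q² = 2601 − 2600 = 1.
  The first convergent with p² − 26·q² = 1 gives the fundamental solution (x₁, y₁) = (51, 10).
Step 2: Apply the recurrence (x_{n+1}, y_{n+1}) = (x₁x_n + 26y₁y_n, x₁y_n + y₁x_n) repeatedly.
  From (x_1, y_1) = (51, 10): x_2 = 51·51 + 26·10·10 = 5201; y_2 = 51·10 + 10·51 = 1020.
  From (x_2, y_2) = (5201, 1020): x_3 = 51·5201 + 26·10·1020 = 530451; y_3 = 51·1020 + 10·5201 = 104030.
Step 3: Verify x_3² - 26·y_3² = 281378263401 - 281378263400 = 1 (should be 1). ✓

(x_1, y_1) = (51, 10); (x_3, y_3) = (530451, 104030).


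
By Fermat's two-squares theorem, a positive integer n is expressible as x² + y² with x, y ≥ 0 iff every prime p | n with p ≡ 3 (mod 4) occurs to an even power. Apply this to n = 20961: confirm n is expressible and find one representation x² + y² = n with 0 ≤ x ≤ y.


Step 1: Factor n = 20961 = 3^2 · 17 · 137.
Step 2: Check the mod-4 condition on each prime factor: 3 ≡ 3 (mod 4), exponent 2 (must be even); 17 ≡ 1 (mod 4), exponent 1; 137 ≡ 1 (mod 4), exponent 1.
All primes ≡ 3 (mod 4) appear to even exponent (or don't appear), so by the two-squares theorem n IS expressible as a sum of two squares.
Step 3: Build a representation. Group n = k² · m with k = 3 and m = 17 · 137 = 2329 (a product of primes ≡ 1 (mod 4)); a representation of m scales to one of n via (k·x)² + (k·y)² = k²(x² + y²). Each prime p ≡ 1 (mod 4) is itself a sum of two squares; find a² by testing p − a² for a perfect square:
  17: 17 − 1² = 16 = 4² ⇒ 17 = 1² + 4².
  137: 137 − 1² = 136, 137 − 2² = 133, 137 − 3² = 128, 137 − 4² = 121 = 11² ⇒ 137 = 4² + 11².
  Combine using the Brahmagupta–Fibonacci identity (a² + b²)(c² + d²) = (ac − bd)² + (ad + bc)² = (ac + bd)² + (ad − bc)²:
  17 · 137 = 2329: from (1² + 4²)(4² + 11²), take (1·4 − 4·11, 1·11 + 4·4) = (4 − 44, 11 + 16) = (-40, 27); dropping signs (only squares matter) gives (40, 27); check 40² + 27² = 1600 + 729 = 2329 ✓.
  Scale by k = 3: (3·40, 3·27) = (120, 81).
Step 4: Order so x ≤ y and verify: 81² + 120² = 6561 + 14400 = 20961 = n. ✓

n = 20961 = 81² + 120² (one valid representation with x ≤ y).


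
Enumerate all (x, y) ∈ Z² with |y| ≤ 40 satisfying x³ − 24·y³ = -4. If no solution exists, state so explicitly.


The equation is x³ - 24y³ = -4. For fixed y, x³ = 24·y³ − 4, so a solution requires the RHS to be a perfect cube.
Strategy: iterate y from -40 to 40, compute RHS = 24·y³ − 4, and check whether it is a (positive or negative) perfect cube.
Check small values of y:
  y = 0: RHS = -4 is not a perfect cube.
  y = 1: RHS = 20 is not a perfect cube.
  y = -1: RHS = -28 is not a perfect cube.
  y = 2: RHS = 188 is not a perfect cube.
  y = -2: RHS = -196 is not a perfect cube.
  y = 3: RHS = 644 is not a perfect cube.
  y = -3: RHS = -652 is not a perfect cube.
Continuing the search up to |y| = 40 finds no solutions either.
No (x, y) in the scanned range satisfies the equation.

No integer solutions with |y| ≤ 40.


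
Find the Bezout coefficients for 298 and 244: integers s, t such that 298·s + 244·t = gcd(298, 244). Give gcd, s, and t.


Euclidean algorithm on (298, 244) — divide until remainder is 0:
  298 = 1 · 244 + 54
  244 = 4 · 54 + 28
  54 = 1 · 28 + 26
  28 = 1 · 26 + 2
  26 = 13 · 2 + 0
gcd(298, 244) = 2.
Track Bezout coefficients alongside the remainders: start with r₀ = 298 = a·1 + b·0 (s = 1, t = 0) and r₁ = 244 = a·0 + b·1 (s = 0, t = 1); each new remainder r_{k+1} = r_{k-1} − q_k·r_k inherits s_{k+1} = s_{k-1} − q_k·s_k, t_{k+1} = t_{k-1} − q_k·t_k, so r_k = a·s_k + b·t_k at every step:
  q = 1: r = 54, s = 1 − 1·0 = 1, t = 0 − 1·1 = -1  (check: 298·1 + 244·(-1) = 54)
  q = 4: r = 28, s = 0 − 4·1 = -4, t = 1 − 4·(-1) = 5  (check: 298·(-4) + 244·5 = 28)
  q = 1: r = 26, s = 1 − 1·(-4) = 5, t = -1 − 1·5 = -6  (check: 298·5 + 244·(-6) = 26)
  q = 1: r = 2, s = -4 − 1·5 = -9, t = 5 − 1·(-6) = 11  (check: 298·(-9) + 244·11 = 2)
The row with r = 2 (the gcd) gives the Bezout coefficients s = -9, t = 11.
Result: 298 · (-9) + 244 · (11) = 2.

gcd(298, 244) = 2; s = -9, t = 11 (check: 298·(-9) + 244·11 = 2).


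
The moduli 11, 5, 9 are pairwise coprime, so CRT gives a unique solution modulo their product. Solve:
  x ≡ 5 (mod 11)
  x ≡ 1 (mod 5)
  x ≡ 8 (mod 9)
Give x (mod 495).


Moduli 11, 5, 9 are pairwise coprime; by CRT there is a unique solution modulo M = 11 · 5 · 9 = 495.
Solve pairwise, accumulating the modulus:
  Start with x ≡ 5 (mod 11).
  Combine with x ≡ 1 (mod 5): since gcd(11, 5) = 1, we get a unique residue mod 55.
    Write x = 5 + 11·t and substitute into x ≡ 1 (mod 5): 11·t ≡ 1 − 5 = -4 (mod 5).
    Reduce coefficients mod 5: 1·t ≡ 1 (mod 5).
    So t ≡ 1 (mod 5).
    Then x = 5 + 11·1 = 16, valid modulo lcm(11, 5) = 55: x ≡ 16 (mod 55).
  Combine with x ≡ 8 (mod 9): since gcd(55, 9) = 1, we get a unique residue mod 495.
    Write x = 16 + 55·t and substitute into x ≡ 8 (mod 9): 55·t ≡ 8 − 16 = -8 (mod 9).
    Reduce coefficients mod 9: 1·t ≡ 1 (mod 9).
    So t ≡ 1 (mod 9).
    Then x = 16 + 55·1 = 71, valid modulo lcm(55, 9) = 495: x ≡ 71 (mod 495).
Verify: 71 mod 11 = 5 ✓, 71 mod 5 = 1 ✓, 71 mod 9 = 8 ✓.

x ≡ 71 (mod 495).


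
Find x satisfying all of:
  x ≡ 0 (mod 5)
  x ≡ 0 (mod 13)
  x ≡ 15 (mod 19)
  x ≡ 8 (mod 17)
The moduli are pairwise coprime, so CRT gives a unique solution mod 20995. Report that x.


Product of moduli M = 5 · 13 · 19 · 17 = 20995.
Merge one congruence at a time:
  Start: x ≡ 0 (mod 5).
  Combine with x ≡ 0 (mod 13); new modulus lcm = 65.
    Write x = 0 + 5·t and substitute into x ≡ 0 (mod 13): 5·t ≡ 0 − 0 = 0 (mod 13).
    The inverse of 5 mod 13 is 8 (since 5·8 = 40 = 3·13 + 1), so t ≡ 8·0 = 0 ≡ 0 (mod 13).
    Then x = 0 + 5·0 = 0, valid modulo lcm(5, 13) = 65: x ≡ 0 (mod 65).
  Combine with x ≡ 15 (mod 19); new modulus lcm = 1235.
    Write x = 0 + 65·t and substitute into x ≡ 15 (mod 19): 65·t ≡ 15 − 0 = 15 (mod 19).
    Reduce coefficients mod 19: 8·t ≡ 15 (mod 19).
    The inverse of 8 mod 19 is 12 (since 8·12 = 96 = 5·19 + 1), so t ≡ 12·15 = 180 ≡ 9 (mod 19).
    Then x = 0 + 65·9 = 585, valid modulo lcm(65, 19) = 1235: x ≡ 585 (mod 1235).
  Combine with x ≡ 8 (mod 17); new modulus lcm = 20995.
    Write x = 585 + 1235·t and substitute into x ≡ 8 (mod 17): 1235·t ≡ 8 − 585 = -577 (mod 17).
    Reduce coefficients mod 17: 11·t ≡ 1 (mod 17).
    The inverse of 11 mod 17 is 14 (since 11·14 = 154 = 9·17 + 1), so t ≡ 14·1 = 14 ≡ 14 (mod 17).
    Then x = 585 + 1235·14 = 17875, valid modulo lcm(1235, 17) = 20995: x ≡ 17875 (mod 20995).
Verify against each original: 17875 mod 5 = 0, 17875 mod 13 = 0, 17875 mod 19 = 15, 17875 mod 17 = 8.

x ≡ 17875 (mod 20995).


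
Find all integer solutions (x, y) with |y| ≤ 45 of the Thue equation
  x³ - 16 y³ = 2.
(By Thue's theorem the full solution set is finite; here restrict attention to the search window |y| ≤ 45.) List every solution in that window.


The equation is x³ - 16y³ = 2. For fixed y, x³ = 16·y³ + 2, so a solution requires the RHS to be a perfect cube.
Strategy: iterate y from -45 to 45, compute RHS = 16·y³ + 2, and check whether it is a (positive or negative) perfect cube.
Check small values of y:
  y = 0: RHS = 2 is not a perfect cube.
  y = 1: RHS = 18 is not a perfect cube.
  y = -1: RHS = -14 is not a perfect cube.
  y = 2: RHS = 130 is not a perfect cube.
  y = -2: RHS = -126 is not a perfect cube.
  y = 3: RHS = 434 is not a perfect cube.
  y = -3: RHS = -430 is not a perfect cube.
Continuing the search up to |y| = 45 finds no solutions either.
No (x, y) in the scanned range satisfies the equation.

No integer solutions with |y| ≤ 45.


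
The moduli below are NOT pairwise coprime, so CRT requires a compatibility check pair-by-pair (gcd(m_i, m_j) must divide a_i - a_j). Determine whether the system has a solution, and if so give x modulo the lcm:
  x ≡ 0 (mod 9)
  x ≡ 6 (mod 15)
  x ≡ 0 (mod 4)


Moduli 9, 15, 4 are not pairwise coprime, so CRT works modulo lcm(m_i) when all pairwise compatibility conditions hold.
Pairwise compatibility: gcd(m_i, m_j) must divide a_i - a_j for every pair.
Merge one congruence at a time:
  Start: x ≡ 0 (mod 9).
  Combine with x ≡ 6 (mod 15): gcd(9, 15) = 3; 6 - 0 = 6, which IS divisible by 3, so compatible.
    Write x = 0 + 9·t and substitute into x ≡ 6 (mod 15): 9·t ≡ 6 − 0 = 6 (mod 15).
    Divide the congruence (and modulus) by g = 3: 3·t ≡ 2 (mod 5).
    The inverse of 3 mod 5 is 2 (since 3·2 = 6 = 1·5 + 1), so t ≡ 2·2 = 4 ≡ 4 (mod 5).
    Then x = 0 + 9·4 = 36, valid modulo lcm(9, 15) = 45: x ≡ 36 (mod 45).
  Combine with x ≡ 0 (mod 4): gcd(45, 4) = 1; 0 - 36 = -36, which IS divisible by 1, so compatible.
    Write x = 36 + 45·t and substitute into x ≡ 0 (mod 4): 45·t ≡ 0 − 36 = -36 (mod 4).
    Reduce coefficients mod 4: 1·t ≡ 0 (mod 4).
    So t ≡ 0 (mod 4).
    Then x = 36 + 45·0 = 36, valid modulo lcm(45, 4) = 180: x ≡ 36 (mod 180).
Verify: 36 mod 9 = 0, 36 mod 15 = 6, 36 mod 4 = 0.

x ≡ 36 (mod 180).


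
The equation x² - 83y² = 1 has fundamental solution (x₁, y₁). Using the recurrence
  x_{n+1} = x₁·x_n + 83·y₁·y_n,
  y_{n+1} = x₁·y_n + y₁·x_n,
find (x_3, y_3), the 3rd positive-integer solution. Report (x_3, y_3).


Step 1: Find the fundamental solution (x₁, y₁) of x² - 83y² = 1.
  Expand √83 as a continued fraction. a₀ = ⌊√83⌋ = 9; iterate m_{k+1} = d_k·a_k − m_k, d_{k+1} = (83 − m_{k+1}²)/d_k, a_{k+1} = ⌊(a₀ + m_{k+1})/d_{k+1}⌋ (starting m₀ = 0, d₀ = 1), with convergents p_k = a_k·p_{k-1} + p_{k-2}, q_k = a_k·q_{k-1} + q_{k-2} (p₋₁ = 1, q₋₁ = 0):
  k = 0: a₀ = 9; p₀/q₀ = 9/1; p₀² − 83·q₀² = 81 − 83 = -2.
  k = 1: m = 9, d = 2, a = ⌊(9 + 9)/2⌋ = 9; p/q = (9·9 + 1)/(9·1 + 0) = 82/9; p² − 83·q² = 6724 − 6723 = 1.
  The first convergent with p² − 83·q² = 1 gives the fundamental solution (x₁, y₁) = (82, 9).
Step 2: Apply the recurrence (x_{n+1}, y_{n+1}) = (x₁x_n + 83y₁y_n, x₁y_n + y₁x_n) repeatedly.
  From (x_1, y_1) = (82, 9): x_2 = 82·82 + 83·9·9 = 13447; y_2 = 82·9 + 9·82 = 1476.
  From (x_2, y_2) = (13447, 1476): x_3 = 82·13447 + 83·9·1476 = 2205226; y_3 = 82·1476 + 9·13447 = 242055.
Step 3: Verify x_3² - 83·y_3² = 4863021711076 - 4863021711075 = 1 (should be 1). ✓

(x_1, y_1) = (82, 9); (x_3, y_3) = (2205226, 242055).


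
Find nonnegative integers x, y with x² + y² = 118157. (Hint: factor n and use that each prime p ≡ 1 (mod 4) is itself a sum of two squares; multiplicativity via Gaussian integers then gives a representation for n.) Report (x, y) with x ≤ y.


Step 1: Factor n = 118157 = 13 · 61 · 149.
Step 2: Check the mod-4 condition on each prime factor: 13 ≡ 1 (mod 4), exponent 1; 61 ≡ 1 (mod 4), exponent 1; 149 ≡ 1 (mod 4), exponent 1.
All primes ≡ 3 (mod 4) appear to even exponent (or don't appear), so by the two-squares theorem n IS expressible as a sum of two squares.
Step 3: Build a representation. Here n = 13 · 61 · 149 is a product of primes ≡ 1 (mod 4). Each prime p ≡ 1 (mod 4) is itself a sum of two squares; find a² by testing p − a² for a perfect square:
  13: 13 − 1² = 12, 13 − 2² = 9 = 3² ⇒ 13 = 2² + 3².
  61: 61 − 1² = 60, 61 − 2² = 57, 61 − 3² = 52, 61 − 4² = 45, 61 − 5² = 36 = 6² ⇒ 61 = 5² + 6².
  149: 149 − 1² = 148, 149 − 2² = 145, 149 − 3² = 140, 149 − 4² = 133, 149 − 5² = 124, 149 − 6² = 113, 149 − 7² = 100 = 10² ⇒ 149 = 7² + 10².
  Combine using the Brahmagupta–Fibonacci identity (a² + b²)(c² + d²) = (ac − bd)² + (ad + bc)² = (ac + bd)² + (ad − bc)²:
  13 · 61 = 793: from (2² + 3²)(5² + 6²), take (2·5 − 3·6, 2·6 + 3·5) = (10 − 18, 12 + 15) = (-8, 27); dropping signs (only squares matter) gives (8, 27); check 8² + 27² = 64 + 729 = 793 ✓.
  793 · 149 = 118157: from (8² + 27²)(7² + 10²), take (8·7 − 27·10, 8·10 + 27·7) = (56 − 270, 80 + 189) = (-214, 269); dropping signs (only squares matter) gives (214, 269); check 214² + 269² = 45796 + 72361 = 118157 ✓.
Step 4: Order so x ≤ y and verify: 214² + 269² = 45796 + 72361 = 118157 = n. ✓

n = 118157 = 214² + 269² (one valid representation with x ≤ y).


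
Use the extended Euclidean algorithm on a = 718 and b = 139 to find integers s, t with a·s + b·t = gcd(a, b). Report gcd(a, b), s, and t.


Euclidean algorithm on (718, 139) — divide until remainder is 0:
  718 = 5 · 139 + 23
  139 = 6 · 23 + 1
  23 = 23 · 1 + 0
gcd(718, 139) = 1.
Track Bezout coefficients alongside the remainders: start with r₀ = 718 = a·1 + b·0 (s = 1, t = 0) and r₁ = 139 = a·0 + b·1 (s = 0, t = 1); each new remainder r_{k+1} = r_{k-1} − q_k·r_k inherits s_{k+1} = s_{k-1} − q_k·s_k, t_{k+1} = t_{k-1} − q_k·t_k, so r_k = a·s_k + b·t_k at every step:
  q = 5: r = 23, s = 1 − 5·0 = 1, t = 0 − 5·1 = -5  (check: 718·1 + 139·(-5) = 23)
  q = 6: r = 1, s = 0 − 6·1 = -6, t = 1 − 6·(-5) = 31  (check: 718·(-6) + 139·31 = 1)
The row with r = 1 (the gcd) gives the Bezout coefficients s = -6, t = 31.
Result: 718 · (-6) + 139 · (31) = 1.

gcd(718, 139) = 1; s = -6, t = 31 (check: 718·(-6) + 139·31 = 1).


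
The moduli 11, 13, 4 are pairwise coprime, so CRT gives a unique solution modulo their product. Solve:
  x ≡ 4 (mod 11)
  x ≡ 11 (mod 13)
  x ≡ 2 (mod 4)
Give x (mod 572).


Moduli 11, 13, 4 are pairwise coprime; by CRT there is a unique solution modulo M = 11 · 13 · 4 = 572.
Solve pairwise, accumulating the modulus:
  Start with x ≡ 4 (mod 11).
  Combine with x ≡ 11 (mod 13): since gcd(11, 13) = 1, we get a unique residue mod 143.
    Write x = 4 + 11·t and substitute into x ≡ 11 (mod 13): 11·t ≡ 11 − 4 = 7 (mod 13).
    The inverse of 11 mod 13 is 6 (since 11·6 = 66 = 5·13 + 1), so t ≡ 6·7 = 42 ≡ 3 (mod 13).
    Then x = 4 + 11·3 = 37, valid modulo lcm(11, 13) = 143: x ≡ 37 (mod 143).
  Combine with x ≡ 2 (mod 4): since gcd(143, 4) = 1, we get a unique residue mod 572.
    Write x = 37 + 143·t and substitute into x ≡ 2 (mod 4): 143·t ≡ 2 − 37 = -35 (mod 4).
    Reduce coefficients mod 4: 3·t ≡ 1 (mod 4).
    The inverse of 3 mod 4 is 3 (since 3·3 = 9 = 2·4 + 1), so t ≡ 3·1 = 3 ≡ 3 (mod 4).
    Then x = 37 + 143·3 = 466, valid modulo lcm(143, 4) = 572: x ≡ 466 (mod 572).
Verify: 466 mod 11 = 4 ✓, 466 mod 13 = 11 ✓, 466 mod 4 = 2 ✓.

x ≡ 466 (mod 572).


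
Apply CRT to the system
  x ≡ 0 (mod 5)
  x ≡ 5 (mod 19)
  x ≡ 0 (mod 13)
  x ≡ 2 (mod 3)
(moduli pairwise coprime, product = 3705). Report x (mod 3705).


Product of moduli M = 5 · 19 · 13 · 3 = 3705.
Merge one congruence at a time:
  Start: x ≡ 0 (mod 5).
  Combine with x ≡ 5 (mod 19); new modulus lcm = 95.
    Write x = 0 + 5·t and substitute into x ≡ 5 (mod 19): 5·t ≡ 5 − 0 = 5 (mod 19).
    The inverse of 5 mod 19 is 4 (since 5·4 = 20 = 1·19 + 1), so t ≡ 4·5 = 20 ≡ 1 (mod 19).
    Then x = 0 + 5·1 = 5, valid modulo lcm(5, 19) = 95: x ≡ 5 (mod 95).
  Combine with x ≡ 0 (mod 13); new modulus lcm = 1235.
    Write x = 5 + 95·t and substitute into x ≡ 0 (mod 13): 95·t ≡ 0 − 5 = -5 (mod 13).
    Reduce coefficients mod 13: 4·t ≡ 8 (mod 13).
    The inverse of 4 mod 13 is 10 (since 4·10 = 40 = 3·13 + 1), so t ≡ 10·8 = 80 ≡ 2 (mod 13).
    Then x = 5 + 95·2 = 195, valid modulo lcm(95, 13) = 1235: x ≡ 195 (mod 1235).
  Combine with x ≡ 2 (mod 3); new modulus lcm = 3705.
    Write x = 195 + 1235·t and substitute into x ≡ 2 (mod 3): 1235·t ≡ 2 − 195 = -193 (mod 3).
    Reduce coefficients mod 3: 2·t ≡ 2 (mod 3).
    The inverse of 2 mod 3 is 2 (since 2·2 = 4 = 1·3 + 1), so t ≡ 2·2 = 4 ≡ 1 (mod 3).
    Then x = 195 + 1235·1 = 1430, valid modulo lcm(1235, 3) = 3705: x ≡ 1430 (mod 3705).
Verify against each original: 1430 mod 5 = 0, 1430 mod 19 = 5, 1430 mod 13 = 0, 1430 mod 3 = 2.

x ≡ 1430 (mod 3705).


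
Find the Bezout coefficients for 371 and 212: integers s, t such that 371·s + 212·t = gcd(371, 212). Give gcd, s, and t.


Euclidean algorithm on (371, 212) — divide until remainder is 0:
  371 = 1 · 212 + 159
  212 = 1 · 159 + 53
  159 = 3 · 53 + 0
gcd(371, 212) = 53.
Track Bezout coefficients alongside the remainders: start with r₀ = 371 = a·1 + b·0 (s = 1, t = 0) and r₁ = 212 = a·0 + b·1 (s = 0, t = 1); each new remainder r_{k+1} = r_{k-1} − q_k·r_k inherits s_{k+1} = s_{k-1} − q_k·s_k, t_{k+1} = t_{k-1} − q_k·t_k, so r_k = a·s_k + b·t_k at every step:
  q = 1: r = 159, s = 1 − 1·0 = 1, t = 0 − 1·1 = -1  (check: 371·1 + 212·(-1) = 159)
  q = 1: r = 53, s = 0 − 1·1 = -1, t = 1 − 1·(-1) = 2  (check: 371·(-1) + 212·2 = 53)
The row with r = 53 (the gcd) gives the Bezout coefficients s = -1, t = 2.
Result: 371 · (-1) + 212 · (2) = 53.

gcd(371, 212) = 53; s = -1, t = 2 (check: 371·(-1) + 212·2 = 53).


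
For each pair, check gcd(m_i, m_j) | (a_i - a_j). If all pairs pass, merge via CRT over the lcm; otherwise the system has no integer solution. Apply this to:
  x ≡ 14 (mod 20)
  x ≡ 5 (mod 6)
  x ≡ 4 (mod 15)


Moduli 20, 6, 15 are not pairwise coprime, so CRT works modulo lcm(m_i) when all pairwise compatibility conditions hold.
Pairwise compatibility: gcd(m_i, m_j) must divide a_i - a_j for every pair.
Merge one congruence at a time:
  Start: x ≡ 14 (mod 20).
  Combine with x ≡ 5 (mod 6): gcd(20, 6) = 2, and 5 - 14 = -9 is NOT divisible by 2.
    ⇒ system is inconsistent (no integer solution).

No solution (the system is inconsistent).


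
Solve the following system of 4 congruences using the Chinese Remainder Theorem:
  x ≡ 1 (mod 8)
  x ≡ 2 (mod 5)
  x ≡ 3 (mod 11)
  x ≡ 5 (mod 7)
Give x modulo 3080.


Product of moduli M = 8 · 5 · 11 · 7 = 3080.
Merge one congruence at a time:
  Start: x ≡ 1 (mod 8).
  Combine with x ≡ 2 (mod 5); new modulus lcm = 40.
    Write x = 1 + 8·t and substitute into x ≡ 2 (mod 5): 8·t ≡ 2 − 1 = 1 (mod 5).
    Reduce coefficients mod 5: 3·t ≡ 1 (mod 5).
    The inverse of 3 mod 5 is 2 (since 3·2 = 6 = 1·5 + 1), so t ≡ 2·1 = 2 ≡ 2 (mod 5).
    Then x = 1 + 8·2 = 17, valid modulo lcm(8, 5) = 40: x ≡ 17 (mod 40).
  Combine with x ≡ 3 (mod 11); new modulus lcm = 440.
    Write x = 17 + 40·t and substitute into x ≡ 3 (mod 11): 40·t ≡ 3 − 17 = -14 (mod 11).
    Reduce coefficients mod 11: 7·t ≡ 8 (mod 11).
    The inverse of 7 mod 11 is 8 (since 7·8 = 56 = 5·11 + 1), so t ≡ 8·8 = 64 ≡ 9 (mod 11).
    Then x = 17 + 40·9 = 377, valid modulo lcm(40, 11) = 440: x ≡ 377 (mod 440).
  Combine with x ≡ 5 (mod 7); new modulus lcm = 3080.
    Write x = 377 + 440·t and substitute into x ≡ 5 (mod 7): 440·t ≡ 5 − 377 = -372 (mod 7).
    Reduce coefficients mod 7: 6·t ≡ 6 (mod 7).
    The inverse of 6 mod 7 is 6 (since 6·6 = 36 = 5·7 + 1), so t ≡ 6·6 = 36 ≡ 1 (mod 7).
    Then x = 377 + 440·1 = 817, valid modulo lcm(440, 7) = 3080: x ≡ 817 (mod 3080).
Verify against each original: 817 mod 8 = 1, 817 mod 5 = 2, 817 mod 11 = 3, 817 mod 7 = 5.

x ≡ 817 (mod 3080).


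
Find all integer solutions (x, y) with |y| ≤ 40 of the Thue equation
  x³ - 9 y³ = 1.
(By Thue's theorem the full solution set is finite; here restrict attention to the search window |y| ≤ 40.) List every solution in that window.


The equation is x³ - 9y³ = 1. For fixed y, x³ = 9·y³ + 1, so a solution requires the RHS to be a perfect cube.
Strategy: iterate y from -40 to 40, compute RHS = 9·y³ + 1, and check whether it is a (positive or negative) perfect cube.
Check small values of y:
  y = 0: RHS = 1 = (1)³ ⇒ x = 1 works.
  y = 1: RHS = 10 is not a perfect cube.
  y = -1: RHS = -8 = (-2)³ ⇒ x = -2 works.
  y = 2: RHS = 73 is not a perfect cube.
  y = -2: RHS = -71 is not a perfect cube.
  y = 3: RHS = 244 is not a perfect cube.
  y = -3: RHS = -242 is not a perfect cube.
Continuing the search up to |y| = 40 finds no further solutions beyond those listed.
Collected solutions: (1, 0), (-2, -1).

Solutions (with |y| ≤ 40): (1, 0), (-2, -1).


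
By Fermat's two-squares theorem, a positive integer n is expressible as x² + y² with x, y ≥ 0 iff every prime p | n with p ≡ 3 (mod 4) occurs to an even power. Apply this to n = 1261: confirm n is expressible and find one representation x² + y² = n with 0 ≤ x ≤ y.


Step 1: Factor n = 1261 = 13 · 97.
Step 2: Check the mod-4 condition on each prime factor: 13 ≡ 1 (mod 4), exponent 1; 97 ≡ 1 (mod 4), exponent 1.
All primes ≡ 3 (mod 4) appear to even exponent (or don't appear), so by the two-squares theorem n IS expressible as a sum of two squares.
Step 3: Build a representation. Here n = 13 · 97 is a product of primes ≡ 1 (mod 4). Each prime p ≡ 1 (mod 4) is itself a sum of two squares; find a² by testing p − a² for a perfect square:
  13: 13 − 1² = 12, 13 − 2² = 9 = 3² ⇒ 13 = 2² + 3².
  97: 97 − 1² = 96, 97 − 2² = 93, 97 − 3² = 88, 97 − 4² = 81 = 9² ⇒ 97 = 4² + 9².
  Combine using the Brahmagupta–Fibonacci identity (a² + b²)(c² + d²) = (ac − bd)² + (ad + bc)² = (ac + bd)² + (ad − bc)²:
  13 · 97 = 1261: from (2² + 3²)(4² + 9²), take (2·4 − 3·9, 2·9 + 3·4) = (8 − 27, 18 + 12) = (-19, 30); dropping signs (only squares matter) gives (19, 30); check 19² + 30² = 361 + 900 = 1261 ✓.
Step 4: Order so x ≤ y and verify: 19² + 30² = 361 + 900 = 1261 = n. ✓

n = 1261 = 19² + 30² (one valid representation with x ≤ y).


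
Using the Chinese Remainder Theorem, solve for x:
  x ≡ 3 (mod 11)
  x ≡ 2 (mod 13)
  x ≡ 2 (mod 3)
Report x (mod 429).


Moduli 11, 13, 3 are pairwise coprime; by CRT there is a unique solution modulo M = 11 · 13 · 3 = 429.
Solve pairwise, accumulating the modulus:
  Start with x ≡ 3 (mod 11).
  Combine with x ≡ 2 (mod 13): since gcd(11, 13) = 1, we get a unique residue mod 143.
    Write x = 3 + 11·t and substitute into x ≡ 2 (mod 13): 11·t ≡ 2 − 3 = -1 (mod 13).
    Reduce coefficients mod 13: 11·t ≡ 12 (mod 13).
    The inverse of 11 mod 13 is 6 (since 11·6 = 66 = 5·13 + 1), so t ≡ 6·12 = 72 ≡ 7 (mod 13).
    Then x = 3 + 11·7 = 80, valid modulo lcm(11, 13) = 143: x ≡ 80 (mod 143).
  Combine with x ≡ 2 (mod 3): since gcd(143, 3) = 1, we get a unique residue mod 429.
    Write x = 80 + 143·t and substitute into x ≡ 2 (mod 3): 143·t ≡ 2 − 80 = -78 (mod 3).
    Reduce coefficients mod 3: 2·t ≡ 0 (mod 3).
    The inverse of 2 mod 3 is 2 (since 2·2 = 4 = 1·3 + 1), so t ≡ 2·0 = 0 ≡ 0 (mod 3).
    Then x = 80 + 143·0 = 80, valid modulo lcm(143, 3) = 429: x ≡ 80 (mod 429).
Verify: 80 mod 11 = 3 ✓, 80 mod 13 = 2 ✓, 80 mod 3 = 2 ✓.

x ≡ 80 (mod 429).


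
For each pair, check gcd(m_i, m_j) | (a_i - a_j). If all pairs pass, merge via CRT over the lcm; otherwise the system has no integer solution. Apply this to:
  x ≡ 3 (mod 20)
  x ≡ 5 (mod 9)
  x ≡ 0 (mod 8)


Moduli 20, 9, 8 are not pairwise coprime, so CRT works modulo lcm(m_i) when all pairwise compatibility conditions hold.
Pairwise compatibility: gcd(m_i, m_j) must divide a_i - a_j for every pair.
Merge one congruence at a time:
  Start: x ≡ 3 (mod 20).
  Combine with x ≡ 5 (mod 9): gcd(20, 9) = 1; 5 - 3 = 2, which IS divisible by 1, so compatible.
    Write x = 3 + 20·t and substitute into x ≡ 5 (mod 9): 20·t ≡ 5 − 3 = 2 (mod 9).
    Reduce coefficients mod 9: 2·t ≡ 2 (mod 9).
    The inverse of 2 mod 9 is 5 (since 2·5 = 10 = 1·9 + 1), so t ≡ 5·2 = 10 ≡ 1 (mod 9).
    Then x = 3 + 20·1 = 23, valid modulo lcm(20, 9) = 180: x ≡ 23 (mod 180).
  Combine with x ≡ 0 (mod 8): gcd(180, 8) = 4, and 0 - 23 = -23 is NOT divisible by 4.
    ⇒ system is inconsistent (no integer solution).

No solution (the system is inconsistent).


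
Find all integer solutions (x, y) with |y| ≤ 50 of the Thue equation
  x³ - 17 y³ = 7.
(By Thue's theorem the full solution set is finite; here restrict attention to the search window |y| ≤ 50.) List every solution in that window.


The equation is x³ - 17y³ = 7. For fixed y, x³ = 17·y³ + 7, so a solution requires the RHS to be a perfect cube.
Strategy: iterate y from -50 to 50, compute RHS = 17·y³ + 7, and check whether it is a (positive or negative) perfect cube.
Check small values of y:
  y = 0: RHS = 7 is not a perfect cube.
  y = 1: RHS = 24 is not a perfect cube.
  y = -1: RHS = -10 is not a perfect cube.
  y = 2: RHS = 143 is not a perfect cube.
  y = -2: RHS = -129 is not a perfect cube.
  y = 3: RHS = 466 is not a perfect cube.
  y = -3: RHS = -452 is not a perfect cube.
Continuing the search up to |y| = 50 finds no solutions either.
No (x, y) in the scanned range satisfies the equation.

No integer solutions with |y| ≤ 50.


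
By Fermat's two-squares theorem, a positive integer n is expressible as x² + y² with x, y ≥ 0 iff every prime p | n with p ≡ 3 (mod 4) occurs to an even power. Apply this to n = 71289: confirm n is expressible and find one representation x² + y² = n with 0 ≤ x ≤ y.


Step 1: Factor n = 71289 = 3^2 · 89^2.
Step 2: Check the mod-4 condition on each prime factor: 3 ≡ 3 (mod 4), exponent 2 (must be even); 89 ≡ 1 (mod 4), exponent 2.
All primes ≡ 3 (mod 4) appear to even exponent (or don't appear), so by the two-squares theorem n IS expressible as a sum of two squares.
Step 3: Build a representation. Group n = k² · m with k = 3 and m = 89 · 89 = 7921 (a product of primes ≡ 1 (mod 4)); a representation of m scales to one of n via (k·x)² + (k·y)² = k²(x² + y²). Each prime p ≡ 1 (mod 4) is itself a sum of two squares; find a² by testing p − a² for a perfect square:
  89: 89 − 1² = 88, 89 − 2² = 85, 89 − 3² = 80, 89 − 4² = 73, 89 − 5² = 64 = 8² ⇒ 89 = 5² + 8².
  Combine using the Brahmagupta–Fibonacci identity (a² + b²)(c² + d²) = (ac − bd)² + (ad + bc)² = (ac + bd)² + (ad − bc)²:
  89 · 89 = 7921: from (5² + 8²)(5² + 8²), take (5·5 − 8·8, 5·8 + 8·5) = (25 − 64, 40 + 40) = (-39, 80); dropping signs (only squares matter) gives (39, 80); check 39² + 80² = 1521 + 6400 = 7921 ✓.
  Scale by k = 3: (3·39, 3·80) = (117, 240).
Step 4: Order so x ≤ y and verify: 117² + 240² = 13689 + 57600 = 71289 = n. ✓

n = 71289 = 117² + 240² (one valid representation with x ≤ y).


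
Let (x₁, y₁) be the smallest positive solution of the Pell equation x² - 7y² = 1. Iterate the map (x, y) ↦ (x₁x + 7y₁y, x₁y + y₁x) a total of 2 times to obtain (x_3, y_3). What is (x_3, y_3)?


Step 1: Find the fundamental solution (x₁, y₁) of x² - 7y² = 1.
  Expand √7 as a continued fraction. a₀ = ⌊√7⌋ = 2; iterate m_{k+1} = d_k·a_k − m_k, d_{k+1} = (7 − m_{k+1}²)/d_k, a_{k+1} = ⌊(a₀ + m_{k+1})/d_{k+1}⌋ (starting m₀ = 0, d₀ = 1), with convergents p_k = a_k·p_{k-1} + p_{k-2}, q_k = a_k·q_{k-1} + q_{k-2} (p₋₁ = 1, q₋₁ = 0):
  k = 0: a₀ = 2; p₀/q₀ = 2/1; p₀² − 7·q₀² = 4 − 7 = -3.
  k = 1: m = 2, d = 3, a = ⌊(2 + 2)/3⌋ = 1; p/q = (1·2 + 1)/(1·1 + 0) = 3/1; p² − 7·q² = 9 − 7 = 2.
  k = 2: m = 1, d = 2, a = ⌊(2 + 1)/2⌋ = 1; p/q = (1·3 + 2)/(1·1 + 1) = 5/2; p² − 7·q² = 25 − 28 = -3.
  k = 3: m = 1, d = 3, a = ⌊(2 + 1)/3⌋ = 1; p/q = (1·5 + 3)/(1·2 + 1) = 8/3; p² − 7·q² = 64 − 63 = 1.
  The first convergent with p² − 7·q² = 1 gives the fundamental solution (x₁, y₁) = (8, 3).
Step 2: Apply the recurrence (x_{n+1}, y_{n+1}) = (x₁x_n + 7y₁y_n, x₁y_n + y₁x_n) repeatedly.
  From (x_1, y_1) = (8, 3): x_2 = 8·8 + 7·3·3 = 127; y_2 = 8·3 + 3·8 = 48.
  From (x_2, y_2) = (127, 48): x_3 = 8·127 + 7·3·48 = 2024; y_3 = 8·48 + 3·127 = 765.
Step 3: Verify x_3² - 7·y_3² = 4096576 - 4096575 = 1 (should be 1). ✓

(x_1, y_1) = (8, 3); (x_3, y_3) = (2024, 765).


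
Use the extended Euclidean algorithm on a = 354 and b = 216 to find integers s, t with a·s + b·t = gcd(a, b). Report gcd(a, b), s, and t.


Euclidean algorithm on (354, 216) — divide until remainder is 0:
  354 = 1 · 216 + 138
  216 = 1 · 138 + 78
  138 = 1 · 78 + 60
  78 = 1 · 60 + 18
  60 = 3 · 18 + 6
  18 = 3 · 6 + 0
gcd(354, 216) = 6.
Track Bezout coefficients alongside the remainders: start with r₀ = 354 = a·1 + b·0 (s = 1, t = 0) and r₁ = 216 = a·0 + b·1 (s = 0, t = 1); each new remainder r_{k+1} = r_{k-1} − q_k·r_k inherits s_{k+1} = s_{k-1} − q_k·s_k, t_{k+1} = t_{k-1} − q_k·t_k, so r_k = a·s_k + b·t_k at every step:
  q = 1: r = 138, s = 1 − 1·0 = 1, t = 0 − 1·1 = -1  (check: 354·1 + 216·(-1) = 138)
  q = 1: r = 78, s = 0 − 1·1 = -1, t = 1 − 1·(-1) = 2  (check: 354·(-1) + 216·2 = 78)
  q = 1: r = 60, s = 1 − 1·(-1) = 2, t = -1 − 1·2 = -3  (check: 354·2 + 216·(-3) = 60)
  q = 1: r = 18, s = -1 − 1·2 = -3, t = 2 − 1·(-3) = 5  (check: 354·(-3) + 216·5 = 18)
  q = 3: r = 6, s = 2 − 3·(-3) = 11, t = -3 − 3·5 = -18  (check: 354·11 + 216·(-18) = 6)
The row with r = 6 (the gcd) gives the Bezout coefficients s = 11, t = -18.
Result: 354 · (11) + 216 · (-18) = 6.

gcd(354, 216) = 6; s = 11, t = -18 (check: 354·11 + 216·(-18) = 6).


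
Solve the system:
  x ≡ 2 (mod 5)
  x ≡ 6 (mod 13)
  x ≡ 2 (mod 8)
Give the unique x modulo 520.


Moduli 5, 13, 8 are pairwise coprime; by CRT there is a unique solution modulo M = 5 · 13 · 8 = 520.
Solve pairwise, accumulating the modulus:
  Start with x ≡ 2 (mod 5).
  Combine with x ≡ 6 (mod 13): since gcd(5, 13) = 1, we get a unique residue mod 65.
    Write x = 2 + 5·t and substitute into x ≡ 6 (mod 13): 5·t ≡ 6 − 2 = 4 (mod 13).
    The inverse of 5 mod 13 is 8 (since 5·8 = 40 = 3·13 + 1), so t ≡ 8·4 = 32 ≡ 6 (mod 13).
    Then x = 2 + 5·6 = 32, valid modulo lcm(5, 13) = 65: x ≡ 32 (mod 65).
  Combine with x ≡ 2 (mod 8): since gcd(65, 8) = 1, we get a unique residue mod 520.
    Write x = 32 + 65·t and substitute into x ≡ 2 (mod 8): 65·t ≡ 2 − 32 = -30 (mod 8).
    Reduce coefficients mod 8: 1·t ≡ 2 (mod 8).
    So t ≡ 2 (mod 8).
    Then x = 32 + 65·2 = 162, valid modulo lcm(65, 8) = 520: x ≡ 162 (mod 520).
Verify: 162 mod 5 = 2 ✓, 162 mod 13 = 6 ✓, 162 mod 8 = 2 ✓.

x ≡ 162 (mod 520).


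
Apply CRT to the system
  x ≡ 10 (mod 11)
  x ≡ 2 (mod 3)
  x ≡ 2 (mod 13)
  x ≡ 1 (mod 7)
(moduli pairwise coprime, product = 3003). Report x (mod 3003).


Product of moduli M = 11 · 3 · 13 · 7 = 3003.
Merge one congruence at a time:
  Start: x ≡ 10 (mod 11).
  Combine with x ≡ 2 (mod 3); new modulus lcm = 33.
    Write x = 10 + 11·t and substitute into x ≡ 2 (mod 3): 11·t ≡ 2 − 10 = -8 (mod 3).
    Reduce coefficients mod 3: 2·t ≡ 1 (mod 3).
    The inverse of 2 mod 3 is 2 (since 2·2 = 4 = 1·3 + 1), so t ≡ 2·1 = 2 ≡ 2 (mod 3).
    Then x = 10 + 11·2 = 32, valid modulo lcm(11, 3) = 33: x ≡ 32 (mod 33).
  Combine with x ≡ 2 (mod 13); new modulus lcm = 429.
    Write x = 32 + 33·t and substitute into x ≡ 2 (mod 13): 33·t ≡ 2 − 32 = -30 (mod 13).
    Reduce coefficients mod 13: 7·t ≡ 9 (mod 13).
    The inverse of 7 mod 13 is 2 (since 7·2 = 14 = 1·13 + 1), so t ≡ 2·9 = 18 ≡ 5 (mod 13).
    Then x = 32 + 33·5 = 197, valid modulo lcm(33, 13) = 429: x ≡ 197 (mod 429).
  Combine with x ≡ 1 (mod 7); new modulus lcm = 3003.
    Write x = 197 + 429·t and substitute into x ≡ 1 (mod 7): 429·t ≡ 1 − 197 = -196 (mod 7).
    Reduce coefficients mod 7: 2·t ≡ 0 (mod 7).
    The inverse of 2 mod 7 is 4 (since 2·4 = 8 = 1·7 + 1), so t ≡ 4·0 = 0 ≡ 0 (mod 7).
    Then x = 197 + 429·0 = 197, valid modulo lcm(429, 7) = 3003: x ≡ 197 (mod 3003).
Verify against each original: 197 mod 11 = 10, 197 mod 3 = 2, 197 mod 13 = 2, 197 mod 7 = 1.

x ≡ 197 (mod 3003).


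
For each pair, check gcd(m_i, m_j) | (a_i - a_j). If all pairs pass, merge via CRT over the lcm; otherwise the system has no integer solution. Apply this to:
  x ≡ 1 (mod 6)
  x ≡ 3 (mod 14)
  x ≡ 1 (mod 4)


Moduli 6, 14, 4 are not pairwise coprime, so CRT works modulo lcm(m_i) when all pairwise compatibility conditions hold.
Pairwise compatibility: gcd(m_i, m_j) must divide a_i - a_j for every pair.
Merge one congruence at a time:
  Start: x ≡ 1 (mod 6).
  Combine with x ≡ 3 (mod 14): gcd(6, 14) = 2; 3 - 1 = 2, which IS divisible by 2, so compatible.
    Write x = 1 + 6·t and substitute into x ≡ 3 (mod 14): 6·t ≡ 3 − 1 = 2 (mod 14).
    Divide the congruence (and modulus) by g = 2: 3·t ≡ 1 (mod 7).
    The inverse of 3 mod 7 is 5 (since 3·5 = 15 = 2·7 + 1), so t ≡ 5·1 = 5 ≡ 5 (mod 7).
    Then x = 1 + 6·5 = 31, valid modulo lcm(6, 14) = 42: x ≡ 31 (mod 42).
  Combine with x ≡ 1 (mod 4): gcd(42, 4) = 2; 1 - 31 = -30, which IS divisible by 2, so compatible.
    Write x = 31 + 42·t and substitute into x ≡ 1 (mod 4): 42·t ≡ 1 − 31 = -30 (mod 4).
    Divide the congruence (and modulus) by g = 2: 21·t ≡ -15 (mod 2).
    Reduce coefficients mod 2: 1·t ≡ 1 (mod 2).
    So t ≡ 1 (mod 2).
    Then x = 31 + 42·1 = 73, valid modulo lcm(42, 4) = 84: x ≡ 73 (mod 84).
Verify: 73 mod 6 = 1, 73 mod 14 = 3, 73 mod 4 = 1.

x ≡ 73 (mod 84).


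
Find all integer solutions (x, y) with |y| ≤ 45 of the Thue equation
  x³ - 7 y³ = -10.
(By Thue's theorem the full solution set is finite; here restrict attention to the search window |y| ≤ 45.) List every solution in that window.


The equation is x³ - 7y³ = -10. For fixed y, x³ = 7·y³ − 10, so a solution requires the RHS to be a perfect cube.
Strategy: iterate y from -45 to 45, compute RHS = 7·y³ − 10, and check whether it is a (positive or negative) perfect cube.
Check small values of y:
  y = 0: RHS = -10 is not a perfect cube.
  y = 1: RHS = -3 is not a perfect cube.
  y = -1: RHS = -17 is not a perfect cube.
  y = 2: RHS = 46 is not a perfect cube.
  y = -2: RHS = -66 is not a perfect cube.
  y = 3: RHS = 179 is not a perfect cube.
  y = -3: RHS = -199 is not a perfect cube.
Continuing the search up to |y| = 45 finds no solutions either.
No (x, y) in the scanned range satisfies the equation.

No integer solutions with |y| ≤ 45.


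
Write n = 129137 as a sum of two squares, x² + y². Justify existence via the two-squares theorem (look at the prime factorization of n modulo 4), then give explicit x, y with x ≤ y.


Step 1: Factor n = 129137 = 29 · 61 · 73.
Step 2: Check the mod-4 condition on each prime factor: 29 ≡ 1 (mod 4), exponent 1; 61 ≡ 1 (mod 4), exponent 1; 73 ≡ 1 (mod 4), exponent 1.
All primes ≡ 3 (mod 4) appear to even exponent (or don't appear), so by the two-squares theorem n IS expressible as a sum of two squares.
Step 3: Build a representation. Here n = 29 · 61 · 73 is a product of primes ≡ 1 (mod 4). Each prime p ≡ 1 (mod 4) is itself a sum of two squares; find a² by testing p − a² for a perfect square:
  29: 29 − 1² = 28, 29 − 2² = 25 = 5² ⇒ 29 = 2² + 5².
  61: 61 − 1² = 60, 61 − 2² = 57, 61 − 3² = 52, 61 − 4² = 45, 61 − 5² = 36 = 6² ⇒ 61 = 5² + 6².
  73: 73 − 1² = 72, 73 − 2² = 69, 73 − 3² = 64 = 8² ⇒ 73 = 3² + 8².
  Combine using the Brahmagupta–Fibonacci identity (a² + b²)(c² + d²) = (ac − bd)² + (ad + bc)² = (ac + bd)² + (ad − bc)²:
  29 · 61 = 1769: from (2² + 5²)(5² + 6²), take (2·5 − 5·6, 2·6 + 5·5) = (10 − 30, 12 + 25) = (-20, 37); dropping signs (only squares matter) gives (20, 37); check 20² + 37² = 400 + 1369 = 1769 ✓.
  1769 · 73 = 129137: from (20² + 37²)(3² + 8²), take (20·3 − 37·8, 20·8 + 37·3) = (60 − 296, 160 + 111) = (-236, 271); dropping signs (only squares matter) gives (236, 271); check 236² + 271² = 55696 + 73441 = 129137 ✓.
Step 4: Order so x ≤ y and verify: 236² + 271² = 55696 + 73441 = 129137 = n. ✓

n = 129137 = 236² + 271² (one valid representation with x ≤ y).
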